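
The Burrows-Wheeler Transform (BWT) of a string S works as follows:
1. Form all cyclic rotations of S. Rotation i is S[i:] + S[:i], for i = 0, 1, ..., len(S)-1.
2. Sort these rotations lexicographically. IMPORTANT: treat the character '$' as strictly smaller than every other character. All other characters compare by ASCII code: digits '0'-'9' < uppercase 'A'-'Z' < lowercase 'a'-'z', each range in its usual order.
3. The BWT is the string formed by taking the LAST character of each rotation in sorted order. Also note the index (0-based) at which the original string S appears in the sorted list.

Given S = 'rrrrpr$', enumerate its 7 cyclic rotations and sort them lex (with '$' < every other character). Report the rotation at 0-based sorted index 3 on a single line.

All 7 rotations (rotation i = S[i:]+S[:i]):
  rot[0] = rrrrpr$
  rot[1] = rrrpr$r
  rot[2] = rrpr$rr
  rot[3] = rpr$rrr
  rot[4] = pr$rrrr
  rot[5] = r$rrrrp
  rot[6] = $rrrrpr
Sorted (with $ < everything):
  sorted[0] = $rrrrpr
  sorted[1] = pr$rrrr
  sorted[2] = r$rrrrp
  sorted[3] = rpr$rrr
  sorted[4] = rrpr$rr
  sorted[5] = rrrpr$r
  sorted[6] = rrrrpr$
sorted[3] = rpr$rrr

Answer: rpr$rrr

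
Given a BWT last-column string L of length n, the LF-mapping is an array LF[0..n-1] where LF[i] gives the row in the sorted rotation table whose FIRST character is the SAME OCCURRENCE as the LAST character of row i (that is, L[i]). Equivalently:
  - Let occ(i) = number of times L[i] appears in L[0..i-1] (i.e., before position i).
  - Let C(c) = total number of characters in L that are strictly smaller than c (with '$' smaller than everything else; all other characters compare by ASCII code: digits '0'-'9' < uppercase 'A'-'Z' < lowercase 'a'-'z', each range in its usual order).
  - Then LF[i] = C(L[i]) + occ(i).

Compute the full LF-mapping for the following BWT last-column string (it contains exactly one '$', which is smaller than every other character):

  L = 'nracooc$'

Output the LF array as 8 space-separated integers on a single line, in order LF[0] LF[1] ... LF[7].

Answer: 4 7 1 2 5 6 3 0

Derivation:
Char counts: '$':1, 'a':1, 'c':2, 'n':1, 'o':2, 'r':1
C (first-col start): C('$')=0, C('a')=1, C('c')=2, C('n')=4, C('o')=5, C('r')=7
L[0]='n': occ=0, LF[0]=C('n')+0=4+0=4
L[1]='r': occ=0, LF[1]=C('r')+0=7+0=7
L[2]='a': occ=0, LF[2]=C('a')+0=1+0=1
L[3]='c': occ=0, LF[3]=C('c')+0=2+0=2
L[4]='o': occ=0, LF[4]=C('o')+0=5+0=5
L[5]='o': occ=1, LF[5]=C('o')+1=5+1=6
L[6]='c': occ=1, LF[6]=C('c')+1=2+1=3
L[7]='$': occ=0, LF[7]=C('$')+0=0+0=0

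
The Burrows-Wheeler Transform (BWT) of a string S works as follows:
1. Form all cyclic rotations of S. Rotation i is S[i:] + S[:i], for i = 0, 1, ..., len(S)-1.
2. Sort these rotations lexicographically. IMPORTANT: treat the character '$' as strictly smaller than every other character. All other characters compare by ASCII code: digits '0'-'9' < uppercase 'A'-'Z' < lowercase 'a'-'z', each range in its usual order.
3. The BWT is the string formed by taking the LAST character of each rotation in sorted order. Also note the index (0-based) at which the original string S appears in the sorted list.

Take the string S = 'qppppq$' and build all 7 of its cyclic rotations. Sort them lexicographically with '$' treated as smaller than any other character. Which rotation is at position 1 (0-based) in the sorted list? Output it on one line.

Answer: ppppq$q

Derivation:
All 7 rotations (rotation i = S[i:]+S[:i]):
  rot[0] = qppppq$
  rot[1] = ppppq$q
  rot[2] = pppq$qp
  rot[3] = ppq$qpp
  rot[4] = pq$qppp
  rot[5] = q$qpppp
  rot[6] = $qppppq
Sorted (with $ < everything):
  sorted[0] = $qppppq
  sorted[1] = ppppq$q
  sorted[2] = pppq$qp
  sorted[3] = ppq$qpp
  sorted[4] = pq$qppp
  sorted[5] = q$qpppp
  sorted[6] = qppppq$
sorted[1] = ppppq$q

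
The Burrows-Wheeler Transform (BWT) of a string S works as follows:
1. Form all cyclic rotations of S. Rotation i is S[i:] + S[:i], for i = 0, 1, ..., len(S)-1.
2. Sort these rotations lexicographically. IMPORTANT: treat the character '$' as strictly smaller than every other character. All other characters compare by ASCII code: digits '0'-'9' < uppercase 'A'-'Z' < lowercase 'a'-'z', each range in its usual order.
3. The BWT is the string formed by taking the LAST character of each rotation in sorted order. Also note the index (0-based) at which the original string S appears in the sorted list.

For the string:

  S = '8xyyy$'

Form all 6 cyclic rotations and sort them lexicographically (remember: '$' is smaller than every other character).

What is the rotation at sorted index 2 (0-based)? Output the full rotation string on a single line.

Answer: xyyy$8

Derivation:
All 6 rotations (rotation i = S[i:]+S[:i]):
  rot[0] = 8xyyy$
  rot[1] = xyyy$8
  rot[2] = yyy$8x
  rot[3] = yy$8xy
  rot[4] = y$8xyy
  rot[5] = $8xyyy
Sorted (with $ < everything):
  sorted[0] = $8xyyy
  sorted[1] = 8xyyy$
  sorted[2] = xyyy$8
  sorted[3] = y$8xyy
  sorted[4] = yy$8xy
  sorted[5] = yyy$8x
sorted[2] = xyyy$8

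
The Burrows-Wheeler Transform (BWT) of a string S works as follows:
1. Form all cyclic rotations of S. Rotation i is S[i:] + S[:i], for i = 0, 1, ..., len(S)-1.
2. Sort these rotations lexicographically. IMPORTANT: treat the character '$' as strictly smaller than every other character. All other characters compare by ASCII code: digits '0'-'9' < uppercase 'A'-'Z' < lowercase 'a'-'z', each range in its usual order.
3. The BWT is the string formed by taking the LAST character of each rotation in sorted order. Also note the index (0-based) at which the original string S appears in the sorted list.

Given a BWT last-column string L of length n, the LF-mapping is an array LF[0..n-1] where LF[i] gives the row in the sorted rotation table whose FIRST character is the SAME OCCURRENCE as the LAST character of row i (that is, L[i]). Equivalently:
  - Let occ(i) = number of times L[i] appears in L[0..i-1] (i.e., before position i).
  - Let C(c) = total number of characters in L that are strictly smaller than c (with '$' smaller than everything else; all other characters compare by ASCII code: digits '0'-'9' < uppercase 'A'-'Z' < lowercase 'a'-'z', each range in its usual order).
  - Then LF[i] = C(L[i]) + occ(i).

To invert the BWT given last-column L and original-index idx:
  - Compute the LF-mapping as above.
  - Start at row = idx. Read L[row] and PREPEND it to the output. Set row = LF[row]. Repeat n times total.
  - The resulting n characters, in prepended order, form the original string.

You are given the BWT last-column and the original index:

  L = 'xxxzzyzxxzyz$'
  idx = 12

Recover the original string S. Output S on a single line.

LF mapping: 1 2 3 8 9 6 10 4 5 11 7 12 0
Walk LF starting at row 12, prepending L[row]:
  step 1: row=12, L[12]='$', prepend. Next row=LF[12]=0
  step 2: row=0, L[0]='x', prepend. Next row=LF[0]=1
  step 3: row=1, L[1]='x', prepend. Next row=LF[1]=2
  step 4: row=2, L[2]='x', prepend. Next row=LF[2]=3
  step 5: row=3, L[3]='z', prepend. Next row=LF[3]=8
  step 6: row=8, L[8]='x', prepend. Next row=LF[8]=5
  step 7: row=5, L[5]='y', prepend. Next row=LF[5]=6
  step 8: row=6, L[6]='z', prepend. Next row=LF[6]=10
  step 9: row=10, L[10]='y', prepend. Next row=LF[10]=7
  step 10: row=7, L[7]='x', prepend. Next row=LF[7]=4
  step 11: row=4, L[4]='z', prepend. Next row=LF[4]=9
  step 12: row=9, L[9]='z', prepend. Next row=LF[9]=11
  step 13: row=11, L[11]='z', prepend. Next row=LF[11]=12
Reversed output: zzzxyzyxzxxx$

Answer: zzzxyzyxzxxx$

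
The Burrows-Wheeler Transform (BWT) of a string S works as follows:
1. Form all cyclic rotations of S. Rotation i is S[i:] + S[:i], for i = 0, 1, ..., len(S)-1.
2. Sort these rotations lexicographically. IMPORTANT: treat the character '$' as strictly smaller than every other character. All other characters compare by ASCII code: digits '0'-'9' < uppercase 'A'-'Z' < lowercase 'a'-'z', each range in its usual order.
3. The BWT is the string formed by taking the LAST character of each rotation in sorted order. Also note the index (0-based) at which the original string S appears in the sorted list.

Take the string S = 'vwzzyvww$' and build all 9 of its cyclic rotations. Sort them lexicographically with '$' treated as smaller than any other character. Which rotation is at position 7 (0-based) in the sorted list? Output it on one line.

All 9 rotations (rotation i = S[i:]+S[:i]):
  rot[0] = vwzzyvww$
  rot[1] = wzzyvww$v
  rot[2] = zzyvww$vw
  rot[3] = zyvww$vwz
  rot[4] = yvww$vwzz
  rot[5] = vww$vwzzy
  rot[6] = ww$vwzzyv
  rot[7] = w$vwzzyvw
  rot[8] = $vwzzyvww
Sorted (with $ < everything):
  sorted[0] = $vwzzyvww
  sorted[1] = vww$vwzzy
  sorted[2] = vwzzyvww$
  sorted[3] = w$vwzzyvw
  sorted[4] = ww$vwzzyv
  sorted[5] = wzzyvww$v
  sorted[6] = yvww$vwzz
  sorted[7] = zyvww$vwz
  sorted[8] = zzyvww$vw
sorted[7] = zyvww$vwz

Answer: zyvww$vwz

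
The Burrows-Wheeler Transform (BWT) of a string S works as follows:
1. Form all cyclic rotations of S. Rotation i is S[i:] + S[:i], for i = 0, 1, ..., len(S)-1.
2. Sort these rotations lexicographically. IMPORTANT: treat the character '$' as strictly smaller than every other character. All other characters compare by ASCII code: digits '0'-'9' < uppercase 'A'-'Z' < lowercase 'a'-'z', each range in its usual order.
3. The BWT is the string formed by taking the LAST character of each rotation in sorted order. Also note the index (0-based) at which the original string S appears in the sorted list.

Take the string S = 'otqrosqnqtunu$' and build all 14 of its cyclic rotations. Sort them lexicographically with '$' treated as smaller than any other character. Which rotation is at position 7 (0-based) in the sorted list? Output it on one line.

All 14 rotations (rotation i = S[i:]+S[:i]):
  rot[0] = otqrosqnqtunu$
  rot[1] = tqrosqnqtunu$o
  rot[2] = qrosqnqtunu$ot
  rot[3] = rosqnqtunu$otq
  rot[4] = osqnqtunu$otqr
  rot[5] = sqnqtunu$otqro
  rot[6] = qnqtunu$otqros
  rot[7] = nqtunu$otqrosq
  rot[8] = qtunu$otqrosqn
  rot[9] = tunu$otqrosqnq
  rot[10] = unu$otqrosqnqt
  rot[11] = nu$otqrosqnqtu
  rot[12] = u$otqrosqnqtun
  rot[13] = $otqrosqnqtunu
Sorted (with $ < everything):
  sorted[0] = $otqrosqnqtunu
  sorted[1] = nqtunu$otqrosq
  sorted[2] = nu$otqrosqnqtu
  sorted[3] = osqnqtunu$otqr
  sorted[4] = otqrosqnqtunu$
  sorted[5] = qnqtunu$otqros
  sorted[6] = qrosqnqtunu$ot
  sorted[7] = qtunu$otqrosqn
  sorted[8] = rosqnqtunu$otq
  sorted[9] = sqnqtunu$otqro
  sorted[10] = tqrosqnqtunu$o
  sorted[11] = tunu$otqrosqnq
  sorted[12] = u$otqrosqnqtun
  sorted[13] = unu$otqrosqnqt
sorted[7] = qtunu$otqrosqn

Answer: qtunu$otqrosqn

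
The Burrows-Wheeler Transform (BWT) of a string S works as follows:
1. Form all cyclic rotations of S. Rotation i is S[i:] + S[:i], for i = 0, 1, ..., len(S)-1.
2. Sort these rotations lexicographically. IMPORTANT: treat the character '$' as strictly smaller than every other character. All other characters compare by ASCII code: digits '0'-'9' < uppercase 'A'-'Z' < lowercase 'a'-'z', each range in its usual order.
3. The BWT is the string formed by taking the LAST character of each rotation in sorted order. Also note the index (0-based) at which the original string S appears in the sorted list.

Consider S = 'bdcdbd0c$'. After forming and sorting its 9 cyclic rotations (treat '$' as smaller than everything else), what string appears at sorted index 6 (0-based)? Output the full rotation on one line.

All 9 rotations (rotation i = S[i:]+S[:i]):
  rot[0] = bdcdbd0c$
  rot[1] = dcdbd0c$b
  rot[2] = cdbd0c$bd
  rot[3] = dbd0c$bdc
  rot[4] = bd0c$bdcd
  rot[5] = d0c$bdcdb
  rot[6] = 0c$bdcdbd
  rot[7] = c$bdcdbd0
  rot[8] = $bdcdbd0c
Sorted (with $ < everything):
  sorted[0] = $bdcdbd0c
  sorted[1] = 0c$bdcdbd
  sorted[2] = bd0c$bdcd
  sorted[3] = bdcdbd0c$
  sorted[4] = c$bdcdbd0
  sorted[5] = cdbd0c$bd
  sorted[6] = d0c$bdcdb
  sorted[7] = dbd0c$bdc
  sorted[8] = dcdbd0c$b
sorted[6] = d0c$bdcdb

Answer: d0c$bdcdb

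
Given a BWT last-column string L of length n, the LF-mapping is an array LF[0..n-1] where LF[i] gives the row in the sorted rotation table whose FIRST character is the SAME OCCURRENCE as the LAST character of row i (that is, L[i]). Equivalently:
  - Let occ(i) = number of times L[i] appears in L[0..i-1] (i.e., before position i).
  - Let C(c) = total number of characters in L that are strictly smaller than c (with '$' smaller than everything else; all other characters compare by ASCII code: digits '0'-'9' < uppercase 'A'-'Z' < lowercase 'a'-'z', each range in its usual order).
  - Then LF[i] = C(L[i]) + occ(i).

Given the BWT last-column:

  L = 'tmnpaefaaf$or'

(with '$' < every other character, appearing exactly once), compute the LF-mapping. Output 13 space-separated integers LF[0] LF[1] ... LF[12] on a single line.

Char counts: '$':1, 'a':3, 'e':1, 'f':2, 'm':1, 'n':1, 'o':1, 'p':1, 'r':1, 't':1
C (first-col start): C('$')=0, C('a')=1, C('e')=4, C('f')=5, C('m')=7, C('n')=8, C('o')=9, C('p')=10, C('r')=11, C('t')=12
L[0]='t': occ=0, LF[0]=C('t')+0=12+0=12
L[1]='m': occ=0, LF[1]=C('m')+0=7+0=7
L[2]='n': occ=0, LF[2]=C('n')+0=8+0=8
L[3]='p': occ=0, LF[3]=C('p')+0=10+0=10
L[4]='a': occ=0, LF[4]=C('a')+0=1+0=1
L[5]='e': occ=0, LF[5]=C('e')+0=4+0=4
L[6]='f': occ=0, LF[6]=C('f')+0=5+0=5
L[7]='a': occ=1, LF[7]=C('a')+1=1+1=2
L[8]='a': occ=2, LF[8]=C('a')+2=1+2=3
L[9]='f': occ=1, LF[9]=C('f')+1=5+1=6
L[10]='$': occ=0, LF[10]=C('$')+0=0+0=0
L[11]='o': occ=0, LF[11]=C('o')+0=9+0=9
L[12]='r': occ=0, LF[12]=C('r')+0=11+0=11

Answer: 12 7 8 10 1 4 5 2 3 6 0 9 11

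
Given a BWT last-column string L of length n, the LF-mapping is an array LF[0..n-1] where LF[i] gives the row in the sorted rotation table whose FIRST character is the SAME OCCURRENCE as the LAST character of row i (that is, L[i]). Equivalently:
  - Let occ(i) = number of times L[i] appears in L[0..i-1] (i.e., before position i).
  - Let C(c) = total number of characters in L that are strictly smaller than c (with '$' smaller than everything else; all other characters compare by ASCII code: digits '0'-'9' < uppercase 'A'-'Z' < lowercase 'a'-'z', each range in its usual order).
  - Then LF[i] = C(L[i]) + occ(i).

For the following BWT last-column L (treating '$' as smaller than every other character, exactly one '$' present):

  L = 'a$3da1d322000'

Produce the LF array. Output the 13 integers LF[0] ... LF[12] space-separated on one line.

Answer: 9 0 7 11 10 4 12 8 5 6 1 2 3

Derivation:
Char counts: '$':1, '0':3, '1':1, '2':2, '3':2, 'a':2, 'd':2
C (first-col start): C('$')=0, C('0')=1, C('1')=4, C('2')=5, C('3')=7, C('a')=9, C('d')=11
L[0]='a': occ=0, LF[0]=C('a')+0=9+0=9
L[1]='$': occ=0, LF[1]=C('$')+0=0+0=0
L[2]='3': occ=0, LF[2]=C('3')+0=7+0=7
L[3]='d': occ=0, LF[3]=C('d')+0=11+0=11
L[4]='a': occ=1, LF[4]=C('a')+1=9+1=10
L[5]='1': occ=0, LF[5]=C('1')+0=4+0=4
L[6]='d': occ=1, LF[6]=C('d')+1=11+1=12
L[7]='3': occ=1, LF[7]=C('3')+1=7+1=8
L[8]='2': occ=0, LF[8]=C('2')+0=5+0=5
L[9]='2': occ=1, LF[9]=C('2')+1=5+1=6
L[10]='0': occ=0, LF[10]=C('0')+0=1+0=1
L[11]='0': occ=1, LF[11]=C('0')+1=1+1=2
L[12]='0': occ=2, LF[12]=C('0')+2=1+2=3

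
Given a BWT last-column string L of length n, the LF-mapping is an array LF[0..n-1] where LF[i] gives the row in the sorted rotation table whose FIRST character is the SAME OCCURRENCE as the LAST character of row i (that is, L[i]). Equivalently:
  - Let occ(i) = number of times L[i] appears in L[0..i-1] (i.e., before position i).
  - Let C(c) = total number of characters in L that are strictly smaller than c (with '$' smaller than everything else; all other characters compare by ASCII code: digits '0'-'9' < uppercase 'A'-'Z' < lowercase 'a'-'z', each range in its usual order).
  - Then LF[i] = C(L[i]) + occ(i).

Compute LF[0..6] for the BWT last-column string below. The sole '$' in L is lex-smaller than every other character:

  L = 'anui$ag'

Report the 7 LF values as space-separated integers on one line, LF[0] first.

Answer: 1 5 6 4 0 2 3

Derivation:
Char counts: '$':1, 'a':2, 'g':1, 'i':1, 'n':1, 'u':1
C (first-col start): C('$')=0, C('a')=1, C('g')=3, C('i')=4, C('n')=5, C('u')=6
L[0]='a': occ=0, LF[0]=C('a')+0=1+0=1
L[1]='n': occ=0, LF[1]=C('n')+0=5+0=5
L[2]='u': occ=0, LF[2]=C('u')+0=6+0=6
L[3]='i': occ=0, LF[3]=C('i')+0=4+0=4
L[4]='$': occ=0, LF[4]=C('$')+0=0+0=0
L[5]='a': occ=1, LF[5]=C('a')+1=1+1=2
L[6]='g': occ=0, LF[6]=C('g')+0=3+0=3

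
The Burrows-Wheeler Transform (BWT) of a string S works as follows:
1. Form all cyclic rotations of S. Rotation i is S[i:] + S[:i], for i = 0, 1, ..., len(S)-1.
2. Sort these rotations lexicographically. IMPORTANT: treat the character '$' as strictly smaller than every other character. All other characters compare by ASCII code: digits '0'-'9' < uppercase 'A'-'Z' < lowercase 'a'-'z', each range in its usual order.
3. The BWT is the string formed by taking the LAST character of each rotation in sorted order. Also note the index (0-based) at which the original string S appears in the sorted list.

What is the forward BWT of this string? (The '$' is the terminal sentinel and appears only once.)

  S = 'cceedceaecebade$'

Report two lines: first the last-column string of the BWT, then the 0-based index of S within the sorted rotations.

Answer: ebee$deceadccaec
4

Derivation:
All 16 rotations (rotation i = S[i:]+S[:i]):
  rot[0] = cceedceaecebade$
  rot[1] = ceedceaecebade$c
  rot[2] = eedceaecebade$cc
  rot[3] = edceaecebade$cce
  rot[4] = dceaecebade$ccee
  rot[5] = ceaecebade$cceed
  rot[6] = eaecebade$cceedc
  rot[7] = aecebade$cceedce
  rot[8] = ecebade$cceedcea
  rot[9] = cebade$cceedceae
  rot[10] = ebade$cceedceaec
  rot[11] = bade$cceedceaece
  rot[12] = ade$cceedceaeceb
  rot[13] = de$cceedceaeceba
  rot[14] = e$cceedceaecebad
  rot[15] = $cceedceaecebade
Sorted (with $ < everything):
  sorted[0] = $cceedceaecebade  (last char: 'e')
  sorted[1] = ade$cceedceaeceb  (last char: 'b')
  sorted[2] = aecebade$cceedce  (last char: 'e')
  sorted[3] = bade$cceedceaece  (last char: 'e')
  sorted[4] = cceedceaecebade$  (last char: '$')
  sorted[5] = ceaecebade$cceed  (last char: 'd')
  sorted[6] = cebade$cceedceae  (last char: 'e')
  sorted[7] = ceedceaecebade$c  (last char: 'c')
  sorted[8] = dceaecebade$ccee  (last char: 'e')
  sorted[9] = de$cceedceaeceba  (last char: 'a')
  sorted[10] = e$cceedceaecebad  (last char: 'd')
  sorted[11] = eaecebade$cceedc  (last char: 'c')
  sorted[12] = ebade$cceedceaec  (last char: 'c')
  sorted[13] = ecebade$cceedcea  (last char: 'a')
  sorted[14] = edceaecebade$cce  (last char: 'e')
  sorted[15] = eedceaecebade$cc  (last char: 'c')
Last column: ebee$deceadccaec
Original string S is at sorted index 4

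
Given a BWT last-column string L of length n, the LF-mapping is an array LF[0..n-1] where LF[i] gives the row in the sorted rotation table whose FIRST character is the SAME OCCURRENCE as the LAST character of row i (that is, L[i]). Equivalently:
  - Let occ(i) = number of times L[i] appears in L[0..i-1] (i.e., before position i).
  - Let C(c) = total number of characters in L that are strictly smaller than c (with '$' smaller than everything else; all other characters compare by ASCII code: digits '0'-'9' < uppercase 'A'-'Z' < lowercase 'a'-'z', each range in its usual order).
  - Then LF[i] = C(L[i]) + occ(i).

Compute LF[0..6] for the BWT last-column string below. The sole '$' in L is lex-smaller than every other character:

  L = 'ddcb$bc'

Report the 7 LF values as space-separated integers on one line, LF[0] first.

Char counts: '$':1, 'b':2, 'c':2, 'd':2
C (first-col start): C('$')=0, C('b')=1, C('c')=3, C('d')=5
L[0]='d': occ=0, LF[0]=C('d')+0=5+0=5
L[1]='d': occ=1, LF[1]=C('d')+1=5+1=6
L[2]='c': occ=0, LF[2]=C('c')+0=3+0=3
L[3]='b': occ=0, LF[3]=C('b')+0=1+0=1
L[4]='$': occ=0, LF[4]=C('$')+0=0+0=0
L[5]='b': occ=1, LF[5]=C('b')+1=1+1=2
L[6]='c': occ=1, LF[6]=C('c')+1=3+1=4

Answer: 5 6 3 1 0 2 4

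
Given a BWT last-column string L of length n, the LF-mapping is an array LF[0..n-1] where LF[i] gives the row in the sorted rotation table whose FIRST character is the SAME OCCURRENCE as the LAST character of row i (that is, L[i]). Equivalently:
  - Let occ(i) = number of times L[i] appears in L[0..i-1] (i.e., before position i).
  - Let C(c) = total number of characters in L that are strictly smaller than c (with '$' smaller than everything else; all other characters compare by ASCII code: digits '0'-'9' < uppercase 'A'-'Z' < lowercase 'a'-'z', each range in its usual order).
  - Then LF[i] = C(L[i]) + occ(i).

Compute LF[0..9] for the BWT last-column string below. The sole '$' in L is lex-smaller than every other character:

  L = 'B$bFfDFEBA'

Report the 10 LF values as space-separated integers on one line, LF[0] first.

Char counts: '$':1, 'A':1, 'B':2, 'D':1, 'E':1, 'F':2, 'b':1, 'f':1
C (first-col start): C('$')=0, C('A')=1, C('B')=2, C('D')=4, C('E')=5, C('F')=6, C('b')=8, C('f')=9
L[0]='B': occ=0, LF[0]=C('B')+0=2+0=2
L[1]='$': occ=0, LF[1]=C('$')+0=0+0=0
L[2]='b': occ=0, LF[2]=C('b')+0=8+0=8
L[3]='F': occ=0, LF[3]=C('F')+0=6+0=6
L[4]='f': occ=0, LF[4]=C('f')+0=9+0=9
L[5]='D': occ=0, LF[5]=C('D')+0=4+0=4
L[6]='F': occ=1, LF[6]=C('F')+1=6+1=7
L[7]='E': occ=0, LF[7]=C('E')+0=5+0=5
L[8]='B': occ=1, LF[8]=C('B')+1=2+1=3
L[9]='A': occ=0, LF[9]=C('A')+0=1+0=1

Answer: 2 0 8 6 9 4 7 5 3 1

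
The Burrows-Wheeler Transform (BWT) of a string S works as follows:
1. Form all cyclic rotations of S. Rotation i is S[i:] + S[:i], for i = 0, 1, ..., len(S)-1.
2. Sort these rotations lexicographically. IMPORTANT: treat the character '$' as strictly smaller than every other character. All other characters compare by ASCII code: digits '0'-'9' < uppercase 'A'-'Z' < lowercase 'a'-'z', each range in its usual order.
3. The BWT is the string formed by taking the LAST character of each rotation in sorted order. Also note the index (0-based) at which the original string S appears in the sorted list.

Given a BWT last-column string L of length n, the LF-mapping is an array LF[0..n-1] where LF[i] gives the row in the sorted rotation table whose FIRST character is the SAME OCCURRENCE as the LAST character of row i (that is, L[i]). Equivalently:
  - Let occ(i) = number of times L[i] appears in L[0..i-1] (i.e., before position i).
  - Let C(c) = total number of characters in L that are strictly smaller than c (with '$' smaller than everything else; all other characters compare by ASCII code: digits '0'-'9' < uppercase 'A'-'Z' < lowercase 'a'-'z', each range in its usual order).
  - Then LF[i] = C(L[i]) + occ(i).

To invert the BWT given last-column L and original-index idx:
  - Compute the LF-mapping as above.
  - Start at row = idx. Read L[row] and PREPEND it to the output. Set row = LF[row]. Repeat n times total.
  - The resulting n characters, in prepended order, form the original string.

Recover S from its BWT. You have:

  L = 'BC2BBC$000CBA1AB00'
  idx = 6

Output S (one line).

LF mapping: 10 15 7 11 12 16 0 1 2 3 17 13 8 6 9 14 4 5
Walk LF starting at row 6, prepending L[row]:
  step 1: row=6, L[6]='$', prepend. Next row=LF[6]=0
  step 2: row=0, L[0]='B', prepend. Next row=LF[0]=10
  step 3: row=10, L[10]='C', prepend. Next row=LF[10]=17
  step 4: row=17, L[17]='0', prepend. Next row=LF[17]=5
  step 5: row=5, L[5]='C', prepend. Next row=LF[5]=16
  step 6: row=16, L[16]='0', prepend. Next row=LF[16]=4
  step 7: row=4, L[4]='B', prepend. Next row=LF[4]=12
  step 8: row=12, L[12]='A', prepend. Next row=LF[12]=8
  step 9: row=8, L[8]='0', prepend. Next row=LF[8]=2
  step 10: row=2, L[2]='2', prepend. Next row=LF[2]=7
  step 11: row=7, L[7]='0', prepend. Next row=LF[7]=1
  step 12: row=1, L[1]='C', prepend. Next row=LF[1]=15
  step 13: row=15, L[15]='B', prepend. Next row=LF[15]=14
  step 14: row=14, L[14]='A', prepend. Next row=LF[14]=9
  step 15: row=9, L[9]='0', prepend. Next row=LF[9]=3
  step 16: row=3, L[3]='B', prepend. Next row=LF[3]=11
  step 17: row=11, L[11]='B', prepend. Next row=LF[11]=13
  step 18: row=13, L[13]='1', prepend. Next row=LF[13]=6
Reversed output: 1BB0ABC020AB0C0CB$

Answer: 1BB0ABC020AB0C0CB$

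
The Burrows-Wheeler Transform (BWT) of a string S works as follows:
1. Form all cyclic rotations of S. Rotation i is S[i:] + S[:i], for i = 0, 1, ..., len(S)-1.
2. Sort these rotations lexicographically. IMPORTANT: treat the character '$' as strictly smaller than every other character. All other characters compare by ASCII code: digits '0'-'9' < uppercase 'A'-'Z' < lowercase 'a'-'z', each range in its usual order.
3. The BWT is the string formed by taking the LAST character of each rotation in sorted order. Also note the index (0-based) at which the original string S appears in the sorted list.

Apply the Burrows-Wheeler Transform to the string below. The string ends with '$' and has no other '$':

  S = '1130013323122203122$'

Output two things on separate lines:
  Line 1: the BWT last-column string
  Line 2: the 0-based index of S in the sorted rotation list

All 20 rotations (rotation i = S[i:]+S[:i]):
  rot[0] = 1130013323122203122$
  rot[1] = 130013323122203122$1
  rot[2] = 30013323122203122$11
  rot[3] = 0013323122203122$113
  rot[4] = 013323122203122$1130
  rot[5] = 13323122203122$11300
  rot[6] = 3323122203122$113001
  rot[7] = 323122203122$1130013
  rot[8] = 23122203122$11300133
  rot[9] = 3122203122$113001332
  rot[10] = 122203122$1130013323
  rot[11] = 22203122$11300133231
  rot[12] = 2203122$113001332312
  rot[13] = 203122$1130013323122
  rot[14] = 03122$11300133231222
  rot[15] = 3122$113001332312220
  rot[16] = 122$1130013323122203
  rot[17] = 22$11300133231222031
  rot[18] = 2$113001332312220312
  rot[19] = $1130013323122203122
Sorted (with $ < everything):
  sorted[0] = $1130013323122203122  (last char: '2')
  sorted[1] = 0013323122203122$113  (last char: '3')
  sorted[2] = 013323122203122$1130  (last char: '0')
  sorted[3] = 03122$11300133231222  (last char: '2')
  sorted[4] = 1130013323122203122$  (last char: '$')
  sorted[5] = 122$1130013323122203  (last char: '3')
  sorted[6] = 122203122$1130013323  (last char: '3')
  sorted[7] = 130013323122203122$1  (last char: '1')
  sorted[8] = 13323122203122$11300  (last char: '0')
  sorted[9] = 2$113001332312220312  (last char: '2')
  sorted[10] = 203122$1130013323122  (last char: '2')
  sorted[11] = 22$11300133231222031  (last char: '1')
  sorted[12] = 2203122$113001332312  (last char: '2')
  sorted[13] = 22203122$11300133231  (last char: '1')
  sorted[14] = 23122203122$11300133  (last char: '3')
  sorted[15] = 30013323122203122$11  (last char: '1')
  sorted[16] = 3122$113001332312220  (last char: '0')
  sorted[17] = 3122203122$113001332  (last char: '2')
  sorted[18] = 323122203122$1130013  (last char: '3')
  sorted[19] = 3323122203122$113001  (last char: '1')
Last column: 2302$331022121310231
Original string S is at sorted index 4

Answer: 2302$331022121310231
4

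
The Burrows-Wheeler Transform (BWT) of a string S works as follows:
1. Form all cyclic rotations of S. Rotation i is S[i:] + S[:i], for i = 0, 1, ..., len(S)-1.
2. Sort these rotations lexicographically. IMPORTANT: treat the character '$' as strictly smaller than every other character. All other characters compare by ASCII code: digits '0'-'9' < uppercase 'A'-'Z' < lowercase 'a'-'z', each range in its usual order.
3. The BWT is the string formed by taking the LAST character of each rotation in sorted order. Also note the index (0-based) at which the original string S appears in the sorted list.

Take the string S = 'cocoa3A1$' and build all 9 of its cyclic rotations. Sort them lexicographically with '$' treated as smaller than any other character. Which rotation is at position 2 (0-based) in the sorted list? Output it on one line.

Answer: 3A1$cocoa

Derivation:
All 9 rotations (rotation i = S[i:]+S[:i]):
  rot[0] = cocoa3A1$
  rot[1] = ocoa3A1$c
  rot[2] = coa3A1$co
  rot[3] = oa3A1$coc
  rot[4] = a3A1$coco
  rot[5] = 3A1$cocoa
  rot[6] = A1$cocoa3
  rot[7] = 1$cocoa3A
  rot[8] = $cocoa3A1
Sorted (with $ < everything):
  sorted[0] = $cocoa3A1
  sorted[1] = 1$cocoa3A
  sorted[2] = 3A1$cocoa
  sorted[3] = A1$cocoa3
  sorted[4] = a3A1$coco
  sorted[5] = coa3A1$co
  sorted[6] = cocoa3A1$
  sorted[7] = oa3A1$coc
  sorted[8] = ocoa3A1$c
sorted[2] = 3A1$cocoa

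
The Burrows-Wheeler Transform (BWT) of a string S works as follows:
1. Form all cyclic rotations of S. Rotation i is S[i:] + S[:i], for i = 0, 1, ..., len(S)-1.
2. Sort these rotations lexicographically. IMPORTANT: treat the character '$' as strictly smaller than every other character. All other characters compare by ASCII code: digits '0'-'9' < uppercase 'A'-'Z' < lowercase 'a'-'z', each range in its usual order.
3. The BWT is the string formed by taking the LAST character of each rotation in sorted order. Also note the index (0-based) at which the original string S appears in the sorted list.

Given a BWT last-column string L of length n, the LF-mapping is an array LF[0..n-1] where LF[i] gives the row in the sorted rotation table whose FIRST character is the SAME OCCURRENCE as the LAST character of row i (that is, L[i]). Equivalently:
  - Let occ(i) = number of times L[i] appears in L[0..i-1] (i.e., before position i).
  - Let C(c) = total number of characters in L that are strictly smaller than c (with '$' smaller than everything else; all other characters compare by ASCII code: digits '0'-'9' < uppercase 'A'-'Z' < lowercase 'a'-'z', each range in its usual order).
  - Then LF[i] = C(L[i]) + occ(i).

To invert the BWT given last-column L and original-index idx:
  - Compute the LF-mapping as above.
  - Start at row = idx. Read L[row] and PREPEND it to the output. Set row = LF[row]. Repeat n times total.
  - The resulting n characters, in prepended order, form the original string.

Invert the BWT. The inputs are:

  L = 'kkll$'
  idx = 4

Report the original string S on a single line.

Answer: llkk$

Derivation:
LF mapping: 1 2 3 4 0
Walk LF starting at row 4, prepending L[row]:
  step 1: row=4, L[4]='$', prepend. Next row=LF[4]=0
  step 2: row=0, L[0]='k', prepend. Next row=LF[0]=1
  step 3: row=1, L[1]='k', prepend. Next row=LF[1]=2
  step 4: row=2, L[2]='l', prepend. Next row=LF[2]=3
  step 5: row=3, L[3]='l', prepend. Next row=LF[3]=4
Reversed output: llkk$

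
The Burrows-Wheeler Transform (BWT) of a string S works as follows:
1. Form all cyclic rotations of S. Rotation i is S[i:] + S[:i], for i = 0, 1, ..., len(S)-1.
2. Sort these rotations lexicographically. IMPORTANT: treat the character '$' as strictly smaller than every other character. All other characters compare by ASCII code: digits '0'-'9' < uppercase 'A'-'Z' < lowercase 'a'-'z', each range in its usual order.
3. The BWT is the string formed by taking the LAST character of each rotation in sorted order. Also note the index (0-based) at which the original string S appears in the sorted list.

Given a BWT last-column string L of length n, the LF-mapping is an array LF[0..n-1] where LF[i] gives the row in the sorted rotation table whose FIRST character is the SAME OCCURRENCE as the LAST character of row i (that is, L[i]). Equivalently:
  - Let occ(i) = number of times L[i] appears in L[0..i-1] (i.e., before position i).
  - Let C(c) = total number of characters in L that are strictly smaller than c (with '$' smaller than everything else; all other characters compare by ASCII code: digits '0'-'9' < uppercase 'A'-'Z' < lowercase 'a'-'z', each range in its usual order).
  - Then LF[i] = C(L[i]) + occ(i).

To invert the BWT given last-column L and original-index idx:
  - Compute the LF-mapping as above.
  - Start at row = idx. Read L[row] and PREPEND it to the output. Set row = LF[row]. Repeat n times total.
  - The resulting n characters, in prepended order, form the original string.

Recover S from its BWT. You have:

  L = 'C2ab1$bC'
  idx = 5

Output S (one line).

LF mapping: 3 2 5 6 1 0 7 4
Walk LF starting at row 5, prepending L[row]:
  step 1: row=5, L[5]='$', prepend. Next row=LF[5]=0
  step 2: row=0, L[0]='C', prepend. Next row=LF[0]=3
  step 3: row=3, L[3]='b', prepend. Next row=LF[3]=6
  step 4: row=6, L[6]='b', prepend. Next row=LF[6]=7
  step 5: row=7, L[7]='C', prepend. Next row=LF[7]=4
  step 6: row=4, L[4]='1', prepend. Next row=LF[4]=1
  step 7: row=1, L[1]='2', prepend. Next row=LF[1]=2
  step 8: row=2, L[2]='a', prepend. Next row=LF[2]=5
Reversed output: a21CbbC$

Answer: a21CbbC$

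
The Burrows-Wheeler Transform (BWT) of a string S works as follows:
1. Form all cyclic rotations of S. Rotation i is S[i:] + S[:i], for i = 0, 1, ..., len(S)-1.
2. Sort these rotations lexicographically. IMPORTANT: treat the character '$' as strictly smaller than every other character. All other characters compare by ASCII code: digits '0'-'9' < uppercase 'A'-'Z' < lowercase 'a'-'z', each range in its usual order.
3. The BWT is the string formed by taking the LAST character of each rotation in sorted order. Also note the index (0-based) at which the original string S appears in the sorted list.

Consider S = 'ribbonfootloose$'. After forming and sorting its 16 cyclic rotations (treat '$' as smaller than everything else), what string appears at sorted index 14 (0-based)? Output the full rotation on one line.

Answer: se$ribbonfootloo

Derivation:
All 16 rotations (rotation i = S[i:]+S[:i]):
  rot[0] = ribbonfootloose$
  rot[1] = ibbonfootloose$r
  rot[2] = bbonfootloose$ri
  rot[3] = bonfootloose$rib
  rot[4] = onfootloose$ribb
  rot[5] = nfootloose$ribbo
  rot[6] = footloose$ribbon
  rot[7] = ootloose$ribbonf
  rot[8] = otloose$ribbonfo
  rot[9] = tloose$ribbonfoo
  rot[10] = loose$ribbonfoot
  rot[11] = oose$ribbonfootl
  rot[12] = ose$ribbonfootlo
  rot[13] = se$ribbonfootloo
  rot[14] = e$ribbonfootloos
  rot[15] = $ribbonfootloose
Sorted (with $ < everything):
  sorted[0] = $ribbonfootloose
  sorted[1] = bbonfootloose$ri
  sorted[2] = bonfootloose$rib
  sorted[3] = e$ribbonfootloos
  sorted[4] = footloose$ribbon
  sorted[5] = ibbonfootloose$r
  sorted[6] = loose$ribbonfoot
  sorted[7] = nfootloose$ribbo
  sorted[8] = onfootloose$ribb
  sorted[9] = oose$ribbonfootl
  sorted[10] = ootloose$ribbonf
  sorted[11] = ose$ribbonfootlo
  sorted[12] = otloose$ribbonfo
  sorted[13] = ribbonfootloose$
  sorted[14] = se$ribbonfootloo
  sorted[15] = tloose$ribbonfoo
sorted[14] = se$ribbonfootloo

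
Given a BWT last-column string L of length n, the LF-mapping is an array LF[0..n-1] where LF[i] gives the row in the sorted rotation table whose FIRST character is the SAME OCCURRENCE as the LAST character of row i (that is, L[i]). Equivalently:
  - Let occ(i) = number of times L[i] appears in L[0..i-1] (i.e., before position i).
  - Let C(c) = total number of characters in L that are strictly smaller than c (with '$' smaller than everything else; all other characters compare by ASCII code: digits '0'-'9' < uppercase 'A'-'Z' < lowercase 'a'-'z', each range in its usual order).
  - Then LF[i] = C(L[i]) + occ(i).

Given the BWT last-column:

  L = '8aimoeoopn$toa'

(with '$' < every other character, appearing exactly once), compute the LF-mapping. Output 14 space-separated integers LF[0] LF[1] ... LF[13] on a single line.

Answer: 1 2 5 6 8 4 9 10 12 7 0 13 11 3

Derivation:
Char counts: '$':1, '8':1, 'a':2, 'e':1, 'i':1, 'm':1, 'n':1, 'o':4, 'p':1, 't':1
C (first-col start): C('$')=0, C('8')=1, C('a')=2, C('e')=4, C('i')=5, C('m')=6, C('n')=7, C('o')=8, C('p')=12, C('t')=13
L[0]='8': occ=0, LF[0]=C('8')+0=1+0=1
L[1]='a': occ=0, LF[1]=C('a')+0=2+0=2
L[2]='i': occ=0, LF[2]=C('i')+0=5+0=5
L[3]='m': occ=0, LF[3]=C('m')+0=6+0=6
L[4]='o': occ=0, LF[4]=C('o')+0=8+0=8
L[5]='e': occ=0, LF[5]=C('e')+0=4+0=4
L[6]='o': occ=1, LF[6]=C('o')+1=8+1=9
L[7]='o': occ=2, LF[7]=C('o')+2=8+2=10
L[8]='p': occ=0, LF[8]=C('p')+0=12+0=12
L[9]='n': occ=0, LF[9]=C('n')+0=7+0=7
L[10]='$': occ=0, LF[10]=C('$')+0=0+0=0
L[11]='t': occ=0, LF[11]=C('t')+0=13+0=13
L[12]='o': occ=3, LF[12]=C('o')+3=8+3=11
L[13]='a': occ=1, LF[13]=C('a')+1=2+1=3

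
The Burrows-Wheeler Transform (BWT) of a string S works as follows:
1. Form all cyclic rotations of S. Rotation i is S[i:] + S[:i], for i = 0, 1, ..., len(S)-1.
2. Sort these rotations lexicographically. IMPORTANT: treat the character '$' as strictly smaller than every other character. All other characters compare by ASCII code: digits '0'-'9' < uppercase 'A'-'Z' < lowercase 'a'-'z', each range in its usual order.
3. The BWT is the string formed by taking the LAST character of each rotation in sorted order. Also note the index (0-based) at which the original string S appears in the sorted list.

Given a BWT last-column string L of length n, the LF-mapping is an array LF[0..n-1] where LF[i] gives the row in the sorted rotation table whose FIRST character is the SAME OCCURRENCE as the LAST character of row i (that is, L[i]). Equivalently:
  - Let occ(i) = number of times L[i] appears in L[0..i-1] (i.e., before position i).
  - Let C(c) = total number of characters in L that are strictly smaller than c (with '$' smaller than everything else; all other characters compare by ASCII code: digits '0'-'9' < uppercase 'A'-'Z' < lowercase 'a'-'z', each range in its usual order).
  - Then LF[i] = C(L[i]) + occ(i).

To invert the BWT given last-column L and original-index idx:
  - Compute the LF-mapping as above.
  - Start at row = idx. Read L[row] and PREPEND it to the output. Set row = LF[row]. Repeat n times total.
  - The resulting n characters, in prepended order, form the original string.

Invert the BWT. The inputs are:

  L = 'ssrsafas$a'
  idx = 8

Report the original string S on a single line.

Answer: sassafras$

Derivation:
LF mapping: 6 7 5 8 1 4 2 9 0 3
Walk LF starting at row 8, prepending L[row]:
  step 1: row=8, L[8]='$', prepend. Next row=LF[8]=0
  step 2: row=0, L[0]='s', prepend. Next row=LF[0]=6
  step 3: row=6, L[6]='a', prepend. Next row=LF[6]=2
  step 4: row=2, L[2]='r', prepend. Next row=LF[2]=5
  step 5: row=5, L[5]='f', prepend. Next row=LF[5]=4
  step 6: row=4, L[4]='a', prepend. Next row=LF[4]=1
  step 7: row=1, L[1]='s', prepend. Next row=LF[1]=7
  step 8: row=7, L[7]='s', prepend. Next row=LF[7]=9
  step 9: row=9, L[9]='a', prepend. Next row=LF[9]=3
  step 10: row=3, L[3]='s', prepend. Next row=LF[3]=8
Reversed output: sassafras$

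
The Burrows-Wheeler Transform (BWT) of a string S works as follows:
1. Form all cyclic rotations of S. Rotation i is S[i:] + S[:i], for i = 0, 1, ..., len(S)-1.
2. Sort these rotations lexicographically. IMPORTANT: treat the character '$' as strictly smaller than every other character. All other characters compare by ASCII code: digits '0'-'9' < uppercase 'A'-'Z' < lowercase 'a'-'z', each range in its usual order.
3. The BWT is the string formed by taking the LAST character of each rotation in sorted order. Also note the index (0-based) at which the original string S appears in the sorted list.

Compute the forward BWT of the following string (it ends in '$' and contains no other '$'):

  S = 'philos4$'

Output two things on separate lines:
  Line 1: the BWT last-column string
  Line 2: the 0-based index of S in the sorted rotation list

All 8 rotations (rotation i = S[i:]+S[:i]):
  rot[0] = philos4$
  rot[1] = hilos4$p
  rot[2] = ilos4$ph
  rot[3] = los4$phi
  rot[4] = os4$phil
  rot[5] = s4$philo
  rot[6] = 4$philos
  rot[7] = $philos4
Sorted (with $ < everything):
  sorted[0] = $philos4  (last char: '4')
  sorted[1] = 4$philos  (last char: 's')
  sorted[2] = hilos4$p  (last char: 'p')
  sorted[3] = ilos4$ph  (last char: 'h')
  sorted[4] = los4$phi  (last char: 'i')
  sorted[5] = os4$phil  (last char: 'l')
  sorted[6] = philos4$  (last char: '$')
  sorted[7] = s4$philo  (last char: 'o')
Last column: 4sphil$o
Original string S is at sorted index 6

Answer: 4sphil$o
6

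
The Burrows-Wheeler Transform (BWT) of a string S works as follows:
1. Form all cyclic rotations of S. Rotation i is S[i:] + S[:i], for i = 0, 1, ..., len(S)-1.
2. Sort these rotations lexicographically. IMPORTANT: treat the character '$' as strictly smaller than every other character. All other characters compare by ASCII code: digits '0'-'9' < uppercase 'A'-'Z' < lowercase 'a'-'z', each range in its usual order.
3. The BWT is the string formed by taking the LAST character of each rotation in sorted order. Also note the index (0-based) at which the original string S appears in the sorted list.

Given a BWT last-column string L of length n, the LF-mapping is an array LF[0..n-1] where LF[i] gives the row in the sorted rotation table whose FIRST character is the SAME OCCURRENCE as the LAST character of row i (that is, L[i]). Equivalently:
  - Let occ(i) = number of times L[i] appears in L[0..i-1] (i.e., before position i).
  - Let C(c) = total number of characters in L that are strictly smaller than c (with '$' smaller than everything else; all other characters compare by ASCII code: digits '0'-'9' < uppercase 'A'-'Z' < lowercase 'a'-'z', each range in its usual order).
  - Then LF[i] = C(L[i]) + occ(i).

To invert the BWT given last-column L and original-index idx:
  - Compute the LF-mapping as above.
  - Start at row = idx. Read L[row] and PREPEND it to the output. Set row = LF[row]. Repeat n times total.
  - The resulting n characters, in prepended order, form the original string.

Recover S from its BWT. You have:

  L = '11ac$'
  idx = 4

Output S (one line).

Answer: ca11$

Derivation:
LF mapping: 1 2 3 4 0
Walk LF starting at row 4, prepending L[row]:
  step 1: row=4, L[4]='$', prepend. Next row=LF[4]=0
  step 2: row=0, L[0]='1', prepend. Next row=LF[0]=1
  step 3: row=1, L[1]='1', prepend. Next row=LF[1]=2
  step 4: row=2, L[2]='a', prepend. Next row=LF[2]=3
  step 5: row=3, L[3]='c', prepend. Next row=LF[3]=4
Reversed output: ca11$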